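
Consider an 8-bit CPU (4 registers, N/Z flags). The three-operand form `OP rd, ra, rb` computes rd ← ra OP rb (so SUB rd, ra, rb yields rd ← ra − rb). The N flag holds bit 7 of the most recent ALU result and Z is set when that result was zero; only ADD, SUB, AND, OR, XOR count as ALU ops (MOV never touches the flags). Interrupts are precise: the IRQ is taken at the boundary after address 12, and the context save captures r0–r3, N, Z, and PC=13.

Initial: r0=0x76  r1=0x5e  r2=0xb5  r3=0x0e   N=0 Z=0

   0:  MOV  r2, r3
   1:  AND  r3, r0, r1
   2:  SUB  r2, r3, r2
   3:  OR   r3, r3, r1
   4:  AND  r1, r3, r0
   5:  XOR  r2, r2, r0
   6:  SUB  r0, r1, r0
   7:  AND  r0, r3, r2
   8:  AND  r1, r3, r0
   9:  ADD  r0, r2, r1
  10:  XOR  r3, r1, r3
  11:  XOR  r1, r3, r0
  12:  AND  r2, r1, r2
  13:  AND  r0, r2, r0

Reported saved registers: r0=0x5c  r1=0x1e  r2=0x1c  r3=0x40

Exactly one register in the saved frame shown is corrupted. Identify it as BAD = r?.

BAD = r1

after  0: r0=0x76 r1=0x5e r2=0x0e r3=0x0e  N=0 Z=0
after  1: r0=0x76 r1=0x5e r2=0x0e r3=0x56  N=0 Z=0
after  2: r0=0x76 r1=0x5e r2=0x48 r3=0x56  N=0 Z=0
after  3: r0=0x76 r1=0x5e r2=0x48 r3=0x5e  N=0 Z=0
after  4: r0=0x76 r1=0x56 r2=0x48 r3=0x5e  N=0 Z=0
after  5: r0=0x76 r1=0x56 r2=0x3e r3=0x5e  N=0 Z=0
after  6: r0=0xe0 r1=0x56 r2=0x3e r3=0x5e  N=1 Z=0
after  7: r0=0x1e r1=0x56 r2=0x3e r3=0x5e  N=0 Z=0
after  8: r0=0x1e r1=0x1e r2=0x3e r3=0x5e  N=0 Z=0
after  9: r0=0x5c r1=0x1e r2=0x3e r3=0x5e  N=0 Z=0
after 10: r0=0x5c r1=0x1e r2=0x3e r3=0x40  N=0 Z=0
after 11: r0=0x5c r1=0x1c r2=0x3e r3=0x40  N=0 Z=0
after 12: r0=0x5c r1=0x1c r2=0x1c r3=0x40  N=0 Z=0
-- IRQ taken; context saved, return-PC = 13 --
mismatch: r1: reported 0x1e vs actual 0x1c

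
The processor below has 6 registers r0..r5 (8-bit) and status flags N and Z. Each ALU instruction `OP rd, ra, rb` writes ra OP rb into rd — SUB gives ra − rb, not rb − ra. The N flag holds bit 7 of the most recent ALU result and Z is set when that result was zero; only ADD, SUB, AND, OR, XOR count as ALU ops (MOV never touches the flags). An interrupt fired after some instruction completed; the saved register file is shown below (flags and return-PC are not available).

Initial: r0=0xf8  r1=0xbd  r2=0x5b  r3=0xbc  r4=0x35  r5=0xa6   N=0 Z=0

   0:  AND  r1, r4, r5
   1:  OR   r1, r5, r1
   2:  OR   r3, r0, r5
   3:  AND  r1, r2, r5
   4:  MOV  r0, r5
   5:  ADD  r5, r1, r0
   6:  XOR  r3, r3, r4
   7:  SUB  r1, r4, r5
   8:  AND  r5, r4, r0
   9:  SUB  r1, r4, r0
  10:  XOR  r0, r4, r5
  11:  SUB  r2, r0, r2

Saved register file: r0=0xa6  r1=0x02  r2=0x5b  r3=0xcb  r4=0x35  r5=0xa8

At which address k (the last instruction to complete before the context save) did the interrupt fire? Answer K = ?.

after  0: r0=0xf8 r1=0x24 r2=0x5b r3=0xbc r4=0x35 r5=0xa6  N=0 Z=0
after  1: r0=0xf8 r1=0xa6 r2=0x5b r3=0xbc r4=0x35 r5=0xa6  N=1 Z=0
after  2: r0=0xf8 r1=0xa6 r2=0x5b r3=0xfe r4=0x35 r5=0xa6  N=1 Z=0
after  3: r0=0xf8 r1=0x02 r2=0x5b r3=0xfe r4=0x35 r5=0xa6  N=0 Z=0
after  4: r0=0xa6 r1=0x02 r2=0x5b r3=0xfe r4=0x35 r5=0xa6  N=0 Z=0
after  5: r0=0xa6 r1=0x02 r2=0x5b r3=0xfe r4=0x35 r5=0xa8  N=1 Z=0
after  6: r0=0xa6 r1=0x02 r2=0x5b r3=0xcb r4=0x35 r5=0xa8  N=1 Z=0
-- IRQ taken; context saved, return-PC = 7 --

K = 6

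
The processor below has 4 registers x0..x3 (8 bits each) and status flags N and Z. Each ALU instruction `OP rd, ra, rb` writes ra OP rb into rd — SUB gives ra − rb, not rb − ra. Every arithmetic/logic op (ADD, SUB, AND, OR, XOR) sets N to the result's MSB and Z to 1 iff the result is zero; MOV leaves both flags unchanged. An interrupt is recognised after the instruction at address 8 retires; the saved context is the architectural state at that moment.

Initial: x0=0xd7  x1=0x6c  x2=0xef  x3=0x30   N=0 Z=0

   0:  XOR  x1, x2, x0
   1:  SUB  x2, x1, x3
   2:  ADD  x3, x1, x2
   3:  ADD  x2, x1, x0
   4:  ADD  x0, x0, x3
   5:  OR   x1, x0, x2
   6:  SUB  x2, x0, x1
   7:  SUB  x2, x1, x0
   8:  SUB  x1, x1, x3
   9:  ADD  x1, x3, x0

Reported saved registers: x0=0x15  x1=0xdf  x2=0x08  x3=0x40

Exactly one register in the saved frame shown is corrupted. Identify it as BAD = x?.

after  0: x0=0xd7 x1=0x38 x2=0xef x3=0x30  N=0 Z=0
after  1: x0=0xd7 x1=0x38 x2=0x08 x3=0x30  N=0 Z=0
after  2: x0=0xd7 x1=0x38 x2=0x08 x3=0x40  N=0 Z=0
after  3: x0=0xd7 x1=0x38 x2=0x0f x3=0x40  N=0 Z=0
after  4: x0=0x17 x1=0x38 x2=0x0f x3=0x40  N=0 Z=0
after  5: x0=0x17 x1=0x1f x2=0x0f x3=0x40  N=0 Z=0
after  6: x0=0x17 x1=0x1f x2=0xf8 x3=0x40  N=1 Z=0
after  7: x0=0x17 x1=0x1f x2=0x08 x3=0x40  N=0 Z=0
after  8: x0=0x17 x1=0xdf x2=0x08 x3=0x40  N=1 Z=0
-- IRQ taken; context saved, return-PC = 9 --
mismatch: x0: reported 0x15 vs actual 0x17

BAD = x0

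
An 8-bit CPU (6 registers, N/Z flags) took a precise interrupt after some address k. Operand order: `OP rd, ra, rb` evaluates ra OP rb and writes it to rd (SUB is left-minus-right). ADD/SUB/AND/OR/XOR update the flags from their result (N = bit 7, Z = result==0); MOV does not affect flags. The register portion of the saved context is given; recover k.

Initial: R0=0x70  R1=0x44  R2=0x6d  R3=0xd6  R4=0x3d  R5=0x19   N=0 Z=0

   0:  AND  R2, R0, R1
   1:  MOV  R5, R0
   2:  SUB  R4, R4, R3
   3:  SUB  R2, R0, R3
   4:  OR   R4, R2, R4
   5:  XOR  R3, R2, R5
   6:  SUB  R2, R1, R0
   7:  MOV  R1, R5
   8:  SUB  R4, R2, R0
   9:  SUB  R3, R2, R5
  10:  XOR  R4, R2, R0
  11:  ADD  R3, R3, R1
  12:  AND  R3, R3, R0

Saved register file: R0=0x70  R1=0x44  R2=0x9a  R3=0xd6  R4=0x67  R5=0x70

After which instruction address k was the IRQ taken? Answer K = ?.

K = 3

after  0: R0=0x70 R1=0x44 R2=0x40 R3=0xd6 R4=0x3d R5=0x19  N=0 Z=0
after  1: R0=0x70 R1=0x44 R2=0x40 R3=0xd6 R4=0x3d R5=0x70  N=0 Z=0
after  2: R0=0x70 R1=0x44 R2=0x40 R3=0xd6 R4=0x67 R5=0x70  N=0 Z=0
after  3: R0=0x70 R1=0x44 R2=0x9a R3=0xd6 R4=0x67 R5=0x70  N=1 Z=0
-- IRQ taken; context saved, return-PC = 4 --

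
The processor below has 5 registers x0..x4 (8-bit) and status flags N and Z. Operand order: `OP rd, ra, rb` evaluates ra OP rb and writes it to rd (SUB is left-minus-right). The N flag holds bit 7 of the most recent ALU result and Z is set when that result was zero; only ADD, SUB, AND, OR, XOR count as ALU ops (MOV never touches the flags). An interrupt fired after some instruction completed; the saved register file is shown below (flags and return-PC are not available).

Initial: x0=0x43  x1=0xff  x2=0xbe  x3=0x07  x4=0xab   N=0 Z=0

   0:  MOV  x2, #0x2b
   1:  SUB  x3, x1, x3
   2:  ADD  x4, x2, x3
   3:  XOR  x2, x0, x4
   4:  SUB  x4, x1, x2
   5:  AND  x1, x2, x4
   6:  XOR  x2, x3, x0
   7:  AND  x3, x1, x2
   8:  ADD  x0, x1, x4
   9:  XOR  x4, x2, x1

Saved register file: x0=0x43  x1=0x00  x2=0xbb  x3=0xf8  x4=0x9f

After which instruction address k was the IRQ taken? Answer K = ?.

after  0: x0=0x43 x1=0xff x2=0x2b x3=0x07 x4=0xab  N=0 Z=0
after  1: x0=0x43 x1=0xff x2=0x2b x3=0xf8 x4=0xab  N=1 Z=0
after  2: x0=0x43 x1=0xff x2=0x2b x3=0xf8 x4=0x23  N=0 Z=0
after  3: x0=0x43 x1=0xff x2=0x60 x3=0xf8 x4=0x23  N=0 Z=0
after  4: x0=0x43 x1=0xff x2=0x60 x3=0xf8 x4=0x9f  N=1 Z=0
after  5: x0=0x43 x1=0x00 x2=0x60 x3=0xf8 x4=0x9f  N=0 Z=1
after  6: x0=0x43 x1=0x00 x2=0xbb x3=0xf8 x4=0x9f  N=1 Z=0
-- IRQ taken; context saved, return-PC = 7 --

K = 6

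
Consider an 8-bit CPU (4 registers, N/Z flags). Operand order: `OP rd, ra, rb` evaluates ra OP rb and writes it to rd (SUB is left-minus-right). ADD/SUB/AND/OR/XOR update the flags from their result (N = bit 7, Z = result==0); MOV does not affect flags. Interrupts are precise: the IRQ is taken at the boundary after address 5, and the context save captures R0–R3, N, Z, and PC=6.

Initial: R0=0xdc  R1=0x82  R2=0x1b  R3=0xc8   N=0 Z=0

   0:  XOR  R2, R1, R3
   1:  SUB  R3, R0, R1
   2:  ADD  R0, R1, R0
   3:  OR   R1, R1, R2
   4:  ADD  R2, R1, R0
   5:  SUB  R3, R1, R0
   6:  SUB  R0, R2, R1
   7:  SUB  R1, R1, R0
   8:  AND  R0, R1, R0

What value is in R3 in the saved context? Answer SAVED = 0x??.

SAVED = 0x6c

after  0: R0=0xdc R1=0x82 R2=0x4a R3=0xc8  N=0 Z=0
after  1: R0=0xdc R1=0x82 R2=0x4a R3=0x5a  N=0 Z=0
after  2: R0=0x5e R1=0x82 R2=0x4a R3=0x5a  N=0 Z=0
after  3: R0=0x5e R1=0xca R2=0x4a R3=0x5a  N=1 Z=0
after  4: R0=0x5e R1=0xca R2=0x28 R3=0x5a  N=0 Z=0
after  5: R0=0x5e R1=0xca R2=0x28 R3=0x6c  N=0 Z=0
-- IRQ taken; context saved, return-PC = 6 --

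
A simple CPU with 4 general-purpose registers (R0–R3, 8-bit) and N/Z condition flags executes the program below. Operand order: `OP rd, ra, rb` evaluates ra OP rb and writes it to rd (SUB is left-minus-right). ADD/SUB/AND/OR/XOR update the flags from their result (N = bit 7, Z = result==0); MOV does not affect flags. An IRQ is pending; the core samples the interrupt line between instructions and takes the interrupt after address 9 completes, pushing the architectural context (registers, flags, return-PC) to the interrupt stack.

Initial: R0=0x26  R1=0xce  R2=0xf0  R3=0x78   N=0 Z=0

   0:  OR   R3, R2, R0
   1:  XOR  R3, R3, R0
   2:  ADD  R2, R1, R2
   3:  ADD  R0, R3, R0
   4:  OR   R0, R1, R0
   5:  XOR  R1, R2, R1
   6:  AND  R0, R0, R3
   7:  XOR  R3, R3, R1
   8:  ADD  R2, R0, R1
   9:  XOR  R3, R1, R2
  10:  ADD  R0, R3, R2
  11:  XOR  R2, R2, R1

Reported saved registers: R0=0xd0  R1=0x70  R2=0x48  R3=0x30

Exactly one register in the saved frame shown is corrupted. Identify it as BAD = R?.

after  0: R0=0x26 R1=0xce R2=0xf0 R3=0xf6  N=1 Z=0
after  1: R0=0x26 R1=0xce R2=0xf0 R3=0xd0  N=1 Z=0
after  2: R0=0x26 R1=0xce R2=0xbe R3=0xd0  N=1 Z=0
after  3: R0=0xf6 R1=0xce R2=0xbe R3=0xd0  N=1 Z=0
after  4: R0=0xfe R1=0xce R2=0xbe R3=0xd0  N=1 Z=0
after  5: R0=0xfe R1=0x70 R2=0xbe R3=0xd0  N=0 Z=0
after  6: R0=0xd0 R1=0x70 R2=0xbe R3=0xd0  N=1 Z=0
after  7: R0=0xd0 R1=0x70 R2=0xbe R3=0xa0  N=1 Z=0
after  8: R0=0xd0 R1=0x70 R2=0x40 R3=0xa0  N=0 Z=0
after  9: R0=0xd0 R1=0x70 R2=0x40 R3=0x30  N=0 Z=0
-- IRQ taken; context saved, return-PC = 10 --
mismatch: R2: reported 0x48 vs actual 0x40

BAD = R2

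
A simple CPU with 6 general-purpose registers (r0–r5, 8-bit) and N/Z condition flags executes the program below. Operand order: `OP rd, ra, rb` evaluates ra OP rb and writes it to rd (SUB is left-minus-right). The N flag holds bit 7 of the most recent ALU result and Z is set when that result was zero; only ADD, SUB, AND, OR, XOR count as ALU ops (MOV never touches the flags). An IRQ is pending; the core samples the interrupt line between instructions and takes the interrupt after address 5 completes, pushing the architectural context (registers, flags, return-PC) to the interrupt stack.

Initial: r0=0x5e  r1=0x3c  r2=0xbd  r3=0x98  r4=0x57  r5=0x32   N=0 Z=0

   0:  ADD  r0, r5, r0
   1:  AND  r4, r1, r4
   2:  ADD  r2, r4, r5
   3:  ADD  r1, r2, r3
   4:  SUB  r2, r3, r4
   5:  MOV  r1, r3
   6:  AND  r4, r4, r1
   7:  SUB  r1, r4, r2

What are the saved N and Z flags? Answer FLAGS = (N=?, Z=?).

after  0: r0=0x90 r1=0x3c r2=0xbd r3=0x98 r4=0x57 r5=0x32  N=1 Z=0
after  1: r0=0x90 r1=0x3c r2=0xbd r3=0x98 r4=0x14 r5=0x32  N=0 Z=0
after  2: r0=0x90 r1=0x3c r2=0x46 r3=0x98 r4=0x14 r5=0x32  N=0 Z=0
after  3: r0=0x90 r1=0xde r2=0x46 r3=0x98 r4=0x14 r5=0x32  N=1 Z=0
after  4: r0=0x90 r1=0xde r2=0x84 r3=0x98 r4=0x14 r5=0x32  N=1 Z=0
after  5: r0=0x90 r1=0x98 r2=0x84 r3=0x98 r4=0x14 r5=0x32  N=1 Z=0
-- IRQ taken; context saved, return-PC = 6 --

FLAGS = (N=1, Z=0)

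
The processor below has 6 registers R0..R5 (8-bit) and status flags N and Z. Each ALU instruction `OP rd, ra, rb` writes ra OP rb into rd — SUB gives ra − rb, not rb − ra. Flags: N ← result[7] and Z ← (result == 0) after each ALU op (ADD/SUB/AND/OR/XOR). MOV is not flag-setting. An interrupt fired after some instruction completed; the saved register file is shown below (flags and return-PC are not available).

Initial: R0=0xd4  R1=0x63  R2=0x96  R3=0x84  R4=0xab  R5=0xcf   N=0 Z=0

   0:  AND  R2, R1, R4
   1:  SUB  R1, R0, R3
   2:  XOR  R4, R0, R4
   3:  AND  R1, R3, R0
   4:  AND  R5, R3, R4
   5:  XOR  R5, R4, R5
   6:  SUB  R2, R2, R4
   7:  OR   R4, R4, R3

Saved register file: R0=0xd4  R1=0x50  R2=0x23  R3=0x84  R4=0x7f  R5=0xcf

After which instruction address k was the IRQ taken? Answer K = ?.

after  0: R0=0xd4 R1=0x63 R2=0x23 R3=0x84 R4=0xab R5=0xcf  N=0 Z=0
after  1: R0=0xd4 R1=0x50 R2=0x23 R3=0x84 R4=0xab R5=0xcf  N=0 Z=0
after  2: R0=0xd4 R1=0x50 R2=0x23 R3=0x84 R4=0x7f R5=0xcf  N=0 Z=0
-- IRQ taken; context saved, return-PC = 3 --

K = 2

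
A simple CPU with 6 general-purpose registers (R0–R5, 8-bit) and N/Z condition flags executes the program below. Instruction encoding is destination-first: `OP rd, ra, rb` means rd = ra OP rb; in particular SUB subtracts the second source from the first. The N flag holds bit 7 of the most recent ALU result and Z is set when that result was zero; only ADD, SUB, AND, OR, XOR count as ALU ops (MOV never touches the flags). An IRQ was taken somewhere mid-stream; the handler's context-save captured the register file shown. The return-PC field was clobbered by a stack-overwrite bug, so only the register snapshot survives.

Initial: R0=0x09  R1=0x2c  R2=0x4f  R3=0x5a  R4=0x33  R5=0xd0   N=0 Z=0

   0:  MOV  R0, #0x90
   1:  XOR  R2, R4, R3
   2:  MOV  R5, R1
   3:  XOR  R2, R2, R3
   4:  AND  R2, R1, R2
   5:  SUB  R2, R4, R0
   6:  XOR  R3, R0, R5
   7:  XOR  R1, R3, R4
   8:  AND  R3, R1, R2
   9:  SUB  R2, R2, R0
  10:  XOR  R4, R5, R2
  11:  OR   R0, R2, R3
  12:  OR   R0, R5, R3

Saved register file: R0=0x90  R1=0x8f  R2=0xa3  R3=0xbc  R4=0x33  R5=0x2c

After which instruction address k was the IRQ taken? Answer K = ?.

K = 7

after  0: R0=0x90 R1=0x2c R2=0x4f R3=0x5a R4=0x33 R5=0xd0  N=0 Z=0
after  1: R0=0x90 R1=0x2c R2=0x69 R3=0x5a R4=0x33 R5=0xd0  N=0 Z=0
after  2: R0=0x90 R1=0x2c R2=0x69 R3=0x5a R4=0x33 R5=0x2c  N=0 Z=0
after  3: R0=0x90 R1=0x2c R2=0x33 R3=0x5a R4=0x33 R5=0x2c  N=0 Z=0
after  4: R0=0x90 R1=0x2c R2=0x20 R3=0x5a R4=0x33 R5=0x2c  N=0 Z=0
after  5: R0=0x90 R1=0x2c R2=0xa3 R3=0x5a R4=0x33 R5=0x2c  N=1 Z=0
after  6: R0=0x90 R1=0x2c R2=0xa3 R3=0xbc R4=0x33 R5=0x2c  N=1 Z=0
after  7: R0=0x90 R1=0x8f R2=0xa3 R3=0xbc R4=0x33 R5=0x2c  N=1 Z=0
-- IRQ taken; context saved, return-PC = 8 --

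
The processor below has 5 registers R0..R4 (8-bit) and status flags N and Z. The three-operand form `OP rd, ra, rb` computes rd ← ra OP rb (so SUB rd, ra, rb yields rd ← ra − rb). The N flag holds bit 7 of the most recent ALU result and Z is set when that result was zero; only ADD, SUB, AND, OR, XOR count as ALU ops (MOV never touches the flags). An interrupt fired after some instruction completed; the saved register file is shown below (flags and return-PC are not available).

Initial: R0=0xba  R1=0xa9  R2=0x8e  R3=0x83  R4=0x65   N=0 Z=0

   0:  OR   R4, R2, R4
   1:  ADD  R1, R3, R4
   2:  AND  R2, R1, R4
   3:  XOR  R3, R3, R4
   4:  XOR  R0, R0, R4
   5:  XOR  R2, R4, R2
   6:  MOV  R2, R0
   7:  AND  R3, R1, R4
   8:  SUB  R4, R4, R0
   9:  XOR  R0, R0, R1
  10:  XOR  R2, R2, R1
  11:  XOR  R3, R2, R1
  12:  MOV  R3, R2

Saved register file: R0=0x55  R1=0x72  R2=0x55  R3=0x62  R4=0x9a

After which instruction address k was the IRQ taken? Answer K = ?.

after  0: R0=0xba R1=0xa9 R2=0x8e R3=0x83 R4=0xef  N=1 Z=0
after  1: R0=0xba R1=0x72 R2=0x8e R3=0x83 R4=0xef  N=0 Z=0
after  2: R0=0xba R1=0x72 R2=0x62 R3=0x83 R4=0xef  N=0 Z=0
after  3: R0=0xba R1=0x72 R2=0x62 R3=0x6c R4=0xef  N=0 Z=0
after  4: R0=0x55 R1=0x72 R2=0x62 R3=0x6c R4=0xef  N=0 Z=0
after  5: R0=0x55 R1=0x72 R2=0x8d R3=0x6c R4=0xef  N=1 Z=0
after  6: R0=0x55 R1=0x72 R2=0x55 R3=0x6c R4=0xef  N=1 Z=0
after  7: R0=0x55 R1=0x72 R2=0x55 R3=0x62 R4=0xef  N=0 Z=0
after  8: R0=0x55 R1=0x72 R2=0x55 R3=0x62 R4=0x9a  N=1 Z=0
-- IRQ taken; context saved, return-PC = 9 --

K = 8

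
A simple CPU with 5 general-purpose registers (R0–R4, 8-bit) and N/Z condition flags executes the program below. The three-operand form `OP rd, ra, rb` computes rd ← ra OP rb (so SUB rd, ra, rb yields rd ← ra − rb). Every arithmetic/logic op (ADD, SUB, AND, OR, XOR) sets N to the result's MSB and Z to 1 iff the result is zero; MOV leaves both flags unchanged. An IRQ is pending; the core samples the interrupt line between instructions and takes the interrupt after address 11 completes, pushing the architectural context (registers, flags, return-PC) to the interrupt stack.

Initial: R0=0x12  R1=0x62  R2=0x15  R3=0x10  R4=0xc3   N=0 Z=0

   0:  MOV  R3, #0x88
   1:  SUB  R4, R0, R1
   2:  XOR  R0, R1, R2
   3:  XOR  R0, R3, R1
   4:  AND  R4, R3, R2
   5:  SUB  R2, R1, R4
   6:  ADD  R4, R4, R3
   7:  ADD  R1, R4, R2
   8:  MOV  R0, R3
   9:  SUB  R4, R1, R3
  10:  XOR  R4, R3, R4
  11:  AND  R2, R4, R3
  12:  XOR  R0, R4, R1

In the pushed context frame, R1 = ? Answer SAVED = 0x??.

SAVED = 0xea

after  0: R0=0x12 R1=0x62 R2=0x15 R3=0x88 R4=0xc3  N=0 Z=0
after  1: R0=0x12 R1=0x62 R2=0x15 R3=0x88 R4=0xb0  N=1 Z=0
after  2: R0=0x77 R1=0x62 R2=0x15 R3=0x88 R4=0xb0  N=0 Z=0
after  3: R0=0xea R1=0x62 R2=0x15 R3=0x88 R4=0xb0  N=1 Z=0
after  4: R0=0xea R1=0x62 R2=0x15 R3=0x88 R4=0x00  N=0 Z=1
after  5: R0=0xea R1=0x62 R2=0x62 R3=0x88 R4=0x00  N=0 Z=0
after  6: R0=0xea R1=0x62 R2=0x62 R3=0x88 R4=0x88  N=1 Z=0
after  7: R0=0xea R1=0xea R2=0x62 R3=0x88 R4=0x88  N=1 Z=0
after  8: R0=0x88 R1=0xea R2=0x62 R3=0x88 R4=0x88  N=1 Z=0
after  9: R0=0x88 R1=0xea R2=0x62 R3=0x88 R4=0x62  N=0 Z=0
after 10: R0=0x88 R1=0xea R2=0x62 R3=0x88 R4=0xea  N=1 Z=0
after 11: R0=0x88 R1=0xea R2=0x88 R3=0x88 R4=0xea  N=1 Z=0
-- IRQ taken; context saved, return-PC = 12 --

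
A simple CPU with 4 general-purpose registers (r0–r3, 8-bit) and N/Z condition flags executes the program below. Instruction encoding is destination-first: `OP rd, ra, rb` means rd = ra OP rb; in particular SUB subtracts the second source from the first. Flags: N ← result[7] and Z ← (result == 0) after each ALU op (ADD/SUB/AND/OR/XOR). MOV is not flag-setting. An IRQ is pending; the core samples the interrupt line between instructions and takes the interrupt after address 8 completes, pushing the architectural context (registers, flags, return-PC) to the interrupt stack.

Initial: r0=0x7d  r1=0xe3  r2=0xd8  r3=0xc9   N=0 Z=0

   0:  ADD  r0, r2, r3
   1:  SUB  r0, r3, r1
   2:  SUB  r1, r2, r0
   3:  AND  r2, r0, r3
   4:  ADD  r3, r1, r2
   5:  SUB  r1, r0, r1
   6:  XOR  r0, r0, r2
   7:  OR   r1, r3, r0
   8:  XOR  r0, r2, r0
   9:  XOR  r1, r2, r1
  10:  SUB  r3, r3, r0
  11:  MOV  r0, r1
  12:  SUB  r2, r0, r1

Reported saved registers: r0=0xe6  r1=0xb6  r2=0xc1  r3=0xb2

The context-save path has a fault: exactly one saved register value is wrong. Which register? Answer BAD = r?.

BAD = r2

after  0: r0=0xa1 r1=0xe3 r2=0xd8 r3=0xc9  N=1 Z=0
after  1: r0=0xe6 r1=0xe3 r2=0xd8 r3=0xc9  N=1 Z=0
after  2: r0=0xe6 r1=0xf2 r2=0xd8 r3=0xc9  N=1 Z=0
after  3: r0=0xe6 r1=0xf2 r2=0xc0 r3=0xc9  N=1 Z=0
after  4: r0=0xe6 r1=0xf2 r2=0xc0 r3=0xb2  N=1 Z=0
after  5: r0=0xe6 r1=0xf4 r2=0xc0 r3=0xb2  N=1 Z=0
after  6: r0=0x26 r1=0xf4 r2=0xc0 r3=0xb2  N=0 Z=0
after  7: r0=0x26 r1=0xb6 r2=0xc0 r3=0xb2  N=1 Z=0
after  8: r0=0xe6 r1=0xb6 r2=0xc0 r3=0xb2  N=1 Z=0
-- IRQ taken; context saved, return-PC = 9 --
mismatch: r2: reported 0xc1 vs actual 0xc0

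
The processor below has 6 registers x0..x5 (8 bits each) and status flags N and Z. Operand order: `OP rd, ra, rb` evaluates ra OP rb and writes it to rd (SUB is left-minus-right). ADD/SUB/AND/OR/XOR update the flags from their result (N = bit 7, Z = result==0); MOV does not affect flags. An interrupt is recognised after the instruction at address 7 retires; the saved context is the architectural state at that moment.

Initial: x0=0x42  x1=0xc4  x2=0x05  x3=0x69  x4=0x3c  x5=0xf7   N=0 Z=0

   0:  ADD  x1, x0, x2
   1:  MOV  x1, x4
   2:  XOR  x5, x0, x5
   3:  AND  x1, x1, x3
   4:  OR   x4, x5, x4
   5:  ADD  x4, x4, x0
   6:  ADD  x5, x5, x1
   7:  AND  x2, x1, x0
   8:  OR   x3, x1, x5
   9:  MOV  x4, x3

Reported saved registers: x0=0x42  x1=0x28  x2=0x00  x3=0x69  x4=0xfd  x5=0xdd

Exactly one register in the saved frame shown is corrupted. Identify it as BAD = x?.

after  0: x0=0x42 x1=0x47 x2=0x05 x3=0x69 x4=0x3c x5=0xf7  N=0 Z=0
after  1: x0=0x42 x1=0x3c x2=0x05 x3=0x69 x4=0x3c x5=0xf7  N=0 Z=0
after  2: x0=0x42 x1=0x3c x2=0x05 x3=0x69 x4=0x3c x5=0xb5  N=1 Z=0
after  3: x0=0x42 x1=0x28 x2=0x05 x3=0x69 x4=0x3c x5=0xb5  N=0 Z=0
after  4: x0=0x42 x1=0x28 x2=0x05 x3=0x69 x4=0xbd x5=0xb5  N=1 Z=0
after  5: x0=0x42 x1=0x28 x2=0x05 x3=0x69 x4=0xff x5=0xb5  N=1 Z=0
after  6: x0=0x42 x1=0x28 x2=0x05 x3=0x69 x4=0xff x5=0xdd  N=1 Z=0
after  7: x0=0x42 x1=0x28 x2=0x00 x3=0x69 x4=0xff x5=0xdd  N=0 Z=1
-- IRQ taken; context saved, return-PC = 8 --
mismatch: x4: reported 0xfd vs actual 0xff

BAD = x4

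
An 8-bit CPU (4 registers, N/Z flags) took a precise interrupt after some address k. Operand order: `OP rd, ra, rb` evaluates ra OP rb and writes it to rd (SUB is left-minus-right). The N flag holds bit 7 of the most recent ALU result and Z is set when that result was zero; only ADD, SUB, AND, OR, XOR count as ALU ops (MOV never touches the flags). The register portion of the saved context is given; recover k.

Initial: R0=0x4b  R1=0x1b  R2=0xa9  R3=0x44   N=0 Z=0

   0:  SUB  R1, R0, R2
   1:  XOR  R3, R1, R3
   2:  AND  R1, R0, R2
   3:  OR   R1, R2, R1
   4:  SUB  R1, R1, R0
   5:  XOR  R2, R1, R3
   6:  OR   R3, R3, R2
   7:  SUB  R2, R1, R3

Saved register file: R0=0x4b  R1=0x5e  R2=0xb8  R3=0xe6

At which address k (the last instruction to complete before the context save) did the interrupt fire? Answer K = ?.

after  0: R0=0x4b R1=0xa2 R2=0xa9 R3=0x44  N=1 Z=0
after  1: R0=0x4b R1=0xa2 R2=0xa9 R3=0xe6  N=1 Z=0
after  2: R0=0x4b R1=0x09 R2=0xa9 R3=0xe6  N=0 Z=0
after  3: R0=0x4b R1=0xa9 R2=0xa9 R3=0xe6  N=1 Z=0
after  4: R0=0x4b R1=0x5e R2=0xa9 R3=0xe6  N=0 Z=0
after  5: R0=0x4b R1=0x5e R2=0xb8 R3=0xe6  N=1 Z=0
-- IRQ taken; context saved, return-PC = 6 --

K = 5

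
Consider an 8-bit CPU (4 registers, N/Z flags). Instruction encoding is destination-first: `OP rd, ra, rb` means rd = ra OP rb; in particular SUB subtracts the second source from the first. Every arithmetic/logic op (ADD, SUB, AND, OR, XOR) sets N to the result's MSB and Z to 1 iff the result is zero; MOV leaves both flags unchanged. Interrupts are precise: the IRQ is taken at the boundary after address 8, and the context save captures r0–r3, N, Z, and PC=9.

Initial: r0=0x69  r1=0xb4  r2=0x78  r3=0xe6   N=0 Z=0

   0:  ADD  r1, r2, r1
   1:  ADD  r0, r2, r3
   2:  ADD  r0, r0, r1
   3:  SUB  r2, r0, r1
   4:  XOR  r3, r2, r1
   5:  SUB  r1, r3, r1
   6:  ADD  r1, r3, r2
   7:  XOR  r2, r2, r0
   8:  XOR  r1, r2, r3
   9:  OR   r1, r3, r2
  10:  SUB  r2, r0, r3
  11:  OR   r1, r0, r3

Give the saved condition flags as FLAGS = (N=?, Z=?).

after  0: r0=0x69 r1=0x2c r2=0x78 r3=0xe6  N=0 Z=0
after  1: r0=0x5e r1=0x2c r2=0x78 r3=0xe6  N=0 Z=0
after  2: r0=0x8a r1=0x2c r2=0x78 r3=0xe6  N=1 Z=0
after  3: r0=0x8a r1=0x2c r2=0x5e r3=0xe6  N=0 Z=0
after  4: r0=0x8a r1=0x2c r2=0x5e r3=0x72  N=0 Z=0
after  5: r0=0x8a r1=0x46 r2=0x5e r3=0x72  N=0 Z=0
after  6: r0=0x8a r1=0xd0 r2=0x5e r3=0x72  N=1 Z=0
after  7: r0=0x8a r1=0xd0 r2=0xd4 r3=0x72  N=1 Z=0
after  8: r0=0x8a r1=0xa6 r2=0xd4 r3=0x72  N=1 Z=0
-- IRQ taken; context saved, return-PC = 9 --

FLAGS = (N=1, Z=0)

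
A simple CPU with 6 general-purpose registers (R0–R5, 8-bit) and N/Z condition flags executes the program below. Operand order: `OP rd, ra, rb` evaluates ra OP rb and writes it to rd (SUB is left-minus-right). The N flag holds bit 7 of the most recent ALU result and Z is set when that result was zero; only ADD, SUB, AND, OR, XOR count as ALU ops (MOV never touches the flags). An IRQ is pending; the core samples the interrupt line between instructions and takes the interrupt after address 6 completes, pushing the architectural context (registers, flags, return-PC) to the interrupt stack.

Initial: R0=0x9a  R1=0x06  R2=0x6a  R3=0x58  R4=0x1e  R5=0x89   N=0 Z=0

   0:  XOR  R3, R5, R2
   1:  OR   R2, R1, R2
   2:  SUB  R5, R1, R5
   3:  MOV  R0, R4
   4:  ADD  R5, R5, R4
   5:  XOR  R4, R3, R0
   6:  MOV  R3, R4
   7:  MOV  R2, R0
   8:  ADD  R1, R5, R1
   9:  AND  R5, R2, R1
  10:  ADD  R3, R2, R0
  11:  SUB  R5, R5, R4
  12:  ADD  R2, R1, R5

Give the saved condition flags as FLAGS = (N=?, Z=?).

FLAGS = (N=1, Z=0)

after  0: R0=0x9a R1=0x06 R2=0x6a R3=0xe3 R4=0x1e R5=0x89  N=1 Z=0
after  1: R0=0x9a R1=0x06 R2=0x6e R3=0xe3 R4=0x1e R5=0x89  N=0 Z=0
after  2: R0=0x9a R1=0x06 R2=0x6e R3=0xe3 R4=0x1e R5=0x7d  N=0 Z=0
after  3: R0=0x1e R1=0x06 R2=0x6e R3=0xe3 R4=0x1e R5=0x7d  N=0 Z=0
after  4: R0=0x1e R1=0x06 R2=0x6e R3=0xe3 R4=0x1e R5=0x9b  N=1 Z=0
after  5: R0=0x1e R1=0x06 R2=0x6e R3=0xe3 R4=0xfd R5=0x9b  N=1 Z=0
after  6: R0=0x1e R1=0x06 R2=0x6e R3=0xfd R4=0xfd R5=0x9b  N=1 Z=0
-- IRQ taken; context saved, return-PC = 7 --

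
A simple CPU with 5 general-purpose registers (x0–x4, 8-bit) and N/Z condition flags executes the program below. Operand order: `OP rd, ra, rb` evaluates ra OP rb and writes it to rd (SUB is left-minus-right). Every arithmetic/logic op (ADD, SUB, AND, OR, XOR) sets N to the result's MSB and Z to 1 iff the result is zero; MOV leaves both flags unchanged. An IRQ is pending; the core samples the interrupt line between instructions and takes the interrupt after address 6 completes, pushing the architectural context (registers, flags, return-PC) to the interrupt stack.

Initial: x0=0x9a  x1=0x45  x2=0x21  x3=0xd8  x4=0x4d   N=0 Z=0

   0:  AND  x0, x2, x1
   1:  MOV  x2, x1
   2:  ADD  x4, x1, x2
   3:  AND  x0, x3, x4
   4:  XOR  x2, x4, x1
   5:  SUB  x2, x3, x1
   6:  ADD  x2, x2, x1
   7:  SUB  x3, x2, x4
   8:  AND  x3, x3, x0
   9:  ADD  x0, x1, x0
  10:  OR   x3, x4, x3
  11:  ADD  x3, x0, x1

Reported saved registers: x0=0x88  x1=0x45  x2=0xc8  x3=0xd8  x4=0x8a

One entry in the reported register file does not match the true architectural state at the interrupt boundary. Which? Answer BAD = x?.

after  0: x0=0x01 x1=0x45 x2=0x21 x3=0xd8 x4=0x4d  N=0 Z=0
after  1: x0=0x01 x1=0x45 x2=0x45 x3=0xd8 x4=0x4d  N=0 Z=0
after  2: x0=0x01 x1=0x45 x2=0x45 x3=0xd8 x4=0x8a  N=1 Z=0
after  3: x0=0x88 x1=0x45 x2=0x45 x3=0xd8 x4=0x8a  N=1 Z=0
after  4: x0=0x88 x1=0x45 x2=0xcf x3=0xd8 x4=0x8a  N=1 Z=0
after  5: x0=0x88 x1=0x45 x2=0x93 x3=0xd8 x4=0x8a  N=1 Z=0
after  6: x0=0x88 x1=0x45 x2=0xd8 x3=0xd8 x4=0x8a  N=1 Z=0
-- IRQ taken; context saved, return-PC = 7 --
mismatch: x2: reported 0xc8 vs actual 0xd8

BAD = x2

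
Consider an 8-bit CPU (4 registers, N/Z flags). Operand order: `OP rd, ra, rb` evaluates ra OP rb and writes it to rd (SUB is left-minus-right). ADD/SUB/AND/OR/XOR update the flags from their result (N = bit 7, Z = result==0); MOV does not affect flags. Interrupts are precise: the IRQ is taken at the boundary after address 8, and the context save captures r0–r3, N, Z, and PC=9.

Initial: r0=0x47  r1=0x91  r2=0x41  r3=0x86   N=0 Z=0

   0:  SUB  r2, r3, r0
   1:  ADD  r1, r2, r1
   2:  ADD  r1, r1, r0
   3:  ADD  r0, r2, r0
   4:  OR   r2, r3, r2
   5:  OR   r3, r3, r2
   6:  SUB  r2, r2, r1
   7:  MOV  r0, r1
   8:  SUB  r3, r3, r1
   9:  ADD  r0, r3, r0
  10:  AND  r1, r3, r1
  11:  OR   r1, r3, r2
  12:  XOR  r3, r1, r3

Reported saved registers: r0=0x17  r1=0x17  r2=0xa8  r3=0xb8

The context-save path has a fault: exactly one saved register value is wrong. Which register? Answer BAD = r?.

BAD = r3

after  0: r0=0x47 r1=0x91 r2=0x3f r3=0x86  N=0 Z=0
after  1: r0=0x47 r1=0xd0 r2=0x3f r3=0x86  N=1 Z=0
after  2: r0=0x47 r1=0x17 r2=0x3f r3=0x86  N=0 Z=0
after  3: r0=0x86 r1=0x17 r2=0x3f r3=0x86  N=1 Z=0
after  4: r0=0x86 r1=0x17 r2=0xbf r3=0x86  N=1 Z=0
after  5: r0=0x86 r1=0x17 r2=0xbf r3=0xbf  N=1 Z=0
after  6: r0=0x86 r1=0x17 r2=0xa8 r3=0xbf  N=1 Z=0
after  7: r0=0x17 r1=0x17 r2=0xa8 r3=0xbf  N=1 Z=0
after  8: r0=0x17 r1=0x17 r2=0xa8 r3=0xa8  N=1 Z=0
-- IRQ taken; context saved, return-PC = 9 --
mismatch: r3: reported 0xb8 vs actual 0xa8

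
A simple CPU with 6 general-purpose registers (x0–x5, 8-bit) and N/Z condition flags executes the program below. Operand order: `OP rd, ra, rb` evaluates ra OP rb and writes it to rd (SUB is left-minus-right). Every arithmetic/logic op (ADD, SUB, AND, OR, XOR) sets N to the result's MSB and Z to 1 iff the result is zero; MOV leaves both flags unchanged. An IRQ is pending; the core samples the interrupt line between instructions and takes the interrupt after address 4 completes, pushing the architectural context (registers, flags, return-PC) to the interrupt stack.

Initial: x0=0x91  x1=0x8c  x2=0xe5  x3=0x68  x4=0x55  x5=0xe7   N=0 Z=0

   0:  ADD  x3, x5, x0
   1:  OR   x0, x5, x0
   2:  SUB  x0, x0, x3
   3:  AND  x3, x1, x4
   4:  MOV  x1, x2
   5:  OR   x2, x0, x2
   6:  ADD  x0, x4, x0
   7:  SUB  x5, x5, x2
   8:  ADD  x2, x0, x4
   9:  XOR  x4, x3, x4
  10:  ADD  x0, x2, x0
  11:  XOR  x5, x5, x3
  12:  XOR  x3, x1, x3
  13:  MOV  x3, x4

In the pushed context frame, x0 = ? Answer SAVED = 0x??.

after  0: x0=0x91 x1=0x8c x2=0xe5 x3=0x78 x4=0x55 x5=0xe7  N=0 Z=0
after  1: x0=0xf7 x1=0x8c x2=0xe5 x3=0x78 x4=0x55 x5=0xe7  N=1 Z=0
after  2: x0=0x7f x1=0x8c x2=0xe5 x3=0x78 x4=0x55 x5=0xe7  N=0 Z=0
after  3: x0=0x7f x1=0x8c x2=0xe5 x3=0x04 x4=0x55 x5=0xe7  N=0 Z=0
after  4: x0=0x7f x1=0xe5 x2=0xe5 x3=0x04 x4=0x55 x5=0xe7  N=0 Z=0
-- IRQ taken; context saved, return-PC = 5 --

SAVED = 0x7f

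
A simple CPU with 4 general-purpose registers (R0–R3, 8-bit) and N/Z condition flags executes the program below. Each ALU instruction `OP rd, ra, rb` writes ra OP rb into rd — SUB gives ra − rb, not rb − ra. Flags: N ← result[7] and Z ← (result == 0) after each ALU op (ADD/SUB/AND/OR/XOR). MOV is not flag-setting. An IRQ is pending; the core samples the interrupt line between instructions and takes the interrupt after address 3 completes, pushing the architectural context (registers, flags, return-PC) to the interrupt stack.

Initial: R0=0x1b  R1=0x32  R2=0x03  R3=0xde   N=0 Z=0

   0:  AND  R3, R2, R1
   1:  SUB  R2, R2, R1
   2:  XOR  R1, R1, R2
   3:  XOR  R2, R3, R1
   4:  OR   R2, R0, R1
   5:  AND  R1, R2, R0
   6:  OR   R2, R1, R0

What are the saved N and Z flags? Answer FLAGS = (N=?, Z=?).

FLAGS = (N=1, Z=0)

after  0: R0=0x1b R1=0x32 R2=0x03 R3=0x02  N=0 Z=0
after  1: R0=0x1b R1=0x32 R2=0xd1 R3=0x02  N=1 Z=0
after  2: R0=0x1b R1=0xe3 R2=0xd1 R3=0x02  N=1 Z=0
after  3: R0=0x1b R1=0xe3 R2=0xe1 R3=0x02  N=1 Z=0
-- IRQ taken; context saved, return-PC = 4 --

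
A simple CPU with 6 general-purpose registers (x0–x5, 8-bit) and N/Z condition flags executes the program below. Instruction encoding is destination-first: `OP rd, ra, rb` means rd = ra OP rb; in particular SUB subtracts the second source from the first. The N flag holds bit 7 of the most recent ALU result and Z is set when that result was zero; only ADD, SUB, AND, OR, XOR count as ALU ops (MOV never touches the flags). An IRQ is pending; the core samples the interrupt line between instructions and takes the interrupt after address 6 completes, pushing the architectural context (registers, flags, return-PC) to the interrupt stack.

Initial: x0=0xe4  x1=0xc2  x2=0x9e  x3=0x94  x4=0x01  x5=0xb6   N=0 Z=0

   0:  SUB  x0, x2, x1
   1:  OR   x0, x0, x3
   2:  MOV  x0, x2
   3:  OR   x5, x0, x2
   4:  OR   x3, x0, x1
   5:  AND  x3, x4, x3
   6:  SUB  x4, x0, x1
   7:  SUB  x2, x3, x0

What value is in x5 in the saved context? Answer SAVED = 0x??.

SAVED = 0x9e

after  0: x0=0xdc x1=0xc2 x2=0x9e x3=0x94 x4=0x01 x5=0xb6  N=1 Z=0
after  1: x0=0xdc x1=0xc2 x2=0x9e x3=0x94 x4=0x01 x5=0xb6  N=1 Z=0
after  2: x0=0x9e x1=0xc2 x2=0x9e x3=0x94 x4=0x01 x5=0xb6  N=1 Z=0
after  3: x0=0x9e x1=0xc2 x2=0x9e x3=0x94 x4=0x01 x5=0x9e  N=1 Z=0
after  4: x0=0x9e x1=0xc2 x2=0x9e x3=0xde x4=0x01 x5=0x9e  N=1 Z=0
after  5: x0=0x9e x1=0xc2 x2=0x9e x3=0x00 x4=0x01 x5=0x9e  N=0 Z=1
after  6: x0=0x9e x1=0xc2 x2=0x9e x3=0x00 x4=0xdc x5=0x9e  N=1 Z=0
-- IRQ taken; context saved, return-PC = 7 --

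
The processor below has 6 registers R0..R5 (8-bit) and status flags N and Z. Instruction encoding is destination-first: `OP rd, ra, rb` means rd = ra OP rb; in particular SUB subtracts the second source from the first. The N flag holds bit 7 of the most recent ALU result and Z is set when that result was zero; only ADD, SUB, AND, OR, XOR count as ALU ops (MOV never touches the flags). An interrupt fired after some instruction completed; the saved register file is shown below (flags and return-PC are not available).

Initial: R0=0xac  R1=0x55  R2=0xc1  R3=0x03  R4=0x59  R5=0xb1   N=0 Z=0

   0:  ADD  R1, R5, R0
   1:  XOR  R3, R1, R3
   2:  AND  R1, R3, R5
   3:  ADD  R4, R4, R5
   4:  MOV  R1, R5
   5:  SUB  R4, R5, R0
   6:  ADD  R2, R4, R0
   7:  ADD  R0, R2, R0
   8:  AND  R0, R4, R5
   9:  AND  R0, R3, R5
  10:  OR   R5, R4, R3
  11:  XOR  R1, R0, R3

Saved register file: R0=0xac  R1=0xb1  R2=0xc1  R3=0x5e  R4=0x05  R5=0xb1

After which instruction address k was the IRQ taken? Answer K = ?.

after  0: R0=0xac R1=0x5d R2=0xc1 R3=0x03 R4=0x59 R5=0xb1  N=0 Z=0
after  1: R0=0xac R1=0x5d R2=0xc1 R3=0x5e R4=0x59 R5=0xb1  N=0 Z=0
after  2: R0=0xac R1=0x10 R2=0xc1 R3=0x5e R4=0x59 R5=0xb1  N=0 Z=0
after  3: R0=0xac R1=0x10 R2=0xc1 R3=0x5e R4=0x0a R5=0xb1  N=0 Z=0
after  4: R0=0xac R1=0xb1 R2=0xc1 R3=0x5e R4=0x0a R5=0xb1  N=0 Z=0
after  5: R0=0xac R1=0xb1 R2=0xc1 R3=0x5e R4=0x05 R5=0xb1  N=0 Z=0
-- IRQ taken; context saved, return-PC = 6 --

K = 5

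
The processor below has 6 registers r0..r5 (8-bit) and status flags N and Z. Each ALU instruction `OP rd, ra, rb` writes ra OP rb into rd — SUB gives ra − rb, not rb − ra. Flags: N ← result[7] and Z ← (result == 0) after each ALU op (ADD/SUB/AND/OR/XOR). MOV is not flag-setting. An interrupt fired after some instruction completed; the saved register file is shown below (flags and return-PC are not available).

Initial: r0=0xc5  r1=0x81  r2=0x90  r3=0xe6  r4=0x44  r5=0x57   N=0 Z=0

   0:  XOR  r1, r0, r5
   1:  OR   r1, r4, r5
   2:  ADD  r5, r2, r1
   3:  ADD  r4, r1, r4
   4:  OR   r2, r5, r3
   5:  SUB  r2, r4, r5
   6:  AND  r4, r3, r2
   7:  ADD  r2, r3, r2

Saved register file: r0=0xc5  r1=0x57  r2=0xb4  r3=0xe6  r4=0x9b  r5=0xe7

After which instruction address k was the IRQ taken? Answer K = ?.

K = 5

after  0: r0=0xc5 r1=0x92 r2=0x90 r3=0xe6 r4=0x44 r5=0x57  N=1 Z=0
after  1: r0=0xc5 r1=0x57 r2=0x90 r3=0xe6 r4=0x44 r5=0x57  N=0 Z=0
after  2: r0=0xc5 r1=0x57 r2=0x90 r3=0xe6 r4=0x44 r5=0xe7  N=1 Z=0
after  3: r0=0xc5 r1=0x57 r2=0x90 r3=0xe6 r4=0x9b r5=0xe7  N=1 Z=0
after  4: r0=0xc5 r1=0x57 r2=0xe7 r3=0xe6 r4=0x9b r5=0xe7  N=1 Z=0
after  5: r0=0xc5 r1=0x57 r2=0xb4 r3=0xe6 r4=0x9b r5=0xe7  N=1 Z=0
-- IRQ taken; context saved, return-PC = 6 --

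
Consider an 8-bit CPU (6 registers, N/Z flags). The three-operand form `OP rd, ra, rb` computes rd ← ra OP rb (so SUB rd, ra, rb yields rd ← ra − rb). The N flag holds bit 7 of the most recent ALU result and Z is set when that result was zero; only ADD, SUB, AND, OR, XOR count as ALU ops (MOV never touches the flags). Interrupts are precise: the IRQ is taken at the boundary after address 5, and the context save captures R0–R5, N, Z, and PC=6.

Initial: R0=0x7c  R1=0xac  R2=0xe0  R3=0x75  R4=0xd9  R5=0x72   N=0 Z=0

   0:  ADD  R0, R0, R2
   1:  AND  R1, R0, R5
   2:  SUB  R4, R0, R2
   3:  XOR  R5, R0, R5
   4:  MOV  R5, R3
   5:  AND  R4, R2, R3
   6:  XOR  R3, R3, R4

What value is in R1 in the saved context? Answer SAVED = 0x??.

SAVED = 0x50

after  0: R0=0x5c R1=0xac R2=0xe0 R3=0x75 R4=0xd9 R5=0x72  N=0 Z=0
after  1: R0=0x5c R1=0x50 R2=0xe0 R3=0x75 R4=0xd9 R5=0x72  N=0 Z=0
after  2: R0=0x5c R1=0x50 R2=0xe0 R3=0x75 R4=0x7c R5=0x72  N=0 Z=0
after  3: R0=0x5c R1=0x50 R2=0xe0 R3=0x75 R4=0x7c R5=0x2e  N=0 Z=0
after  4: R0=0x5c R1=0x50 R2=0xe0 R3=0x75 R4=0x7c R5=0x75  N=0 Z=0
after  5: R0=0x5c R1=0x50 R2=0xe0 R3=0x75 R4=0x60 R5=0x75  N=0 Z=0
-- IRQ taken; context saved, return-PC = 6 --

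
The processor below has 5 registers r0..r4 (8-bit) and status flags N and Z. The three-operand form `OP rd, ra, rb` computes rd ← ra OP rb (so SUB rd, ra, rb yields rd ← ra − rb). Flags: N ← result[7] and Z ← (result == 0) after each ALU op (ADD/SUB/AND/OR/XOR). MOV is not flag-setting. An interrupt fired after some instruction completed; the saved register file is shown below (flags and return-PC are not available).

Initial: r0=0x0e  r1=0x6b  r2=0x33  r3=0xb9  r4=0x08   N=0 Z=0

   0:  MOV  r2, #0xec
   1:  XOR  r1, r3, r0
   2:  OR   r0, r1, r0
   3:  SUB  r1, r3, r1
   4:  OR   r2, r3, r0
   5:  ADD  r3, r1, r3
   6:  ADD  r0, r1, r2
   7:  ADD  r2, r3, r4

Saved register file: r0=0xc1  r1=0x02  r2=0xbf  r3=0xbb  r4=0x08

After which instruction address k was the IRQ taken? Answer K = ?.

after  0: r0=0x0e r1=0x6b r2=0xec r3=0xb9 r4=0x08  N=0 Z=0
after  1: r0=0x0e r1=0xb7 r2=0xec r3=0xb9 r4=0x08  N=1 Z=0
after  2: r0=0xbf r1=0xb7 r2=0xec r3=0xb9 r4=0x08  N=1 Z=0
after  3: r0=0xbf r1=0x02 r2=0xec r3=0xb9 r4=0x08  N=0 Z=0
after  4: r0=0xbf r1=0x02 r2=0xbf r3=0xb9 r4=0x08  N=1 Z=0
after  5: r0=0xbf r1=0x02 r2=0xbf r3=0xbb r4=0x08  N=1 Z=0
after  6: r0=0xc1 r1=0x02 r2=0xbf r3=0xbb r4=0x08  N=1 Z=0
-- IRQ taken; context saved, return-PC = 7 --

K = 6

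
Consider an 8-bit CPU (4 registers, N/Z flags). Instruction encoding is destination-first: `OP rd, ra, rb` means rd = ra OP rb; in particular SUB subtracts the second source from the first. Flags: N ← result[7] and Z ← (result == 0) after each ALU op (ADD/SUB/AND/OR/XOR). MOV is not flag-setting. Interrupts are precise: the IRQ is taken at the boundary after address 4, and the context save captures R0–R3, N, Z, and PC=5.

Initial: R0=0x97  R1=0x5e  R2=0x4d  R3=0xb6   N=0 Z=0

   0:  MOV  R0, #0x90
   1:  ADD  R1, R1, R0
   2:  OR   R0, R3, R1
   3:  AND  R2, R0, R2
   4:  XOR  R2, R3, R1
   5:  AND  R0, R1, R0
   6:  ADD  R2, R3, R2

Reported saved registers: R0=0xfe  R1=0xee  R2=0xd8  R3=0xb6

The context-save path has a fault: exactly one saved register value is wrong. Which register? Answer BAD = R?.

after  0: R0=0x90 R1=0x5e R2=0x4d R3=0xb6  N=0 Z=0
after  1: R0=0x90 R1=0xee R2=0x4d R3=0xb6  N=1 Z=0
after  2: R0=0xfe R1=0xee R2=0x4d R3=0xb6  N=1 Z=0
after  3: R0=0xfe R1=0xee R2=0x4c R3=0xb6  N=0 Z=0
after  4: R0=0xfe R1=0xee R2=0x58 R3=0xb6  N=0 Z=0
-- IRQ taken; context saved, return-PC = 5 --
mismatch: R2: reported 0xd8 vs actual 0x58

BAD = R2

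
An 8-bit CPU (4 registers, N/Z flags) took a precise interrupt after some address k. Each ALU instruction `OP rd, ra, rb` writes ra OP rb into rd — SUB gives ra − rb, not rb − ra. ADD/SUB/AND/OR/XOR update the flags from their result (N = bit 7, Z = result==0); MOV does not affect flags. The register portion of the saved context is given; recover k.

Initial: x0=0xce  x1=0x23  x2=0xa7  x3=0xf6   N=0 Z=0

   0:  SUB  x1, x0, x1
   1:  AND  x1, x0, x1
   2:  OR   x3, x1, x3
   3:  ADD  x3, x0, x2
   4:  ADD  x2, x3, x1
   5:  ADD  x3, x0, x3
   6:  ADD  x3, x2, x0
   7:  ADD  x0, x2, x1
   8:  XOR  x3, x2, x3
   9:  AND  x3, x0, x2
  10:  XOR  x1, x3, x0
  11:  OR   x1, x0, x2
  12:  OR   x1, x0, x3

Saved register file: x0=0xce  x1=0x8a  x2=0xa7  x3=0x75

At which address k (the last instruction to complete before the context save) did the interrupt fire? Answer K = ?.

K = 3

after  0: x0=0xce x1=0xab x2=0xa7 x3=0xf6  N=1 Z=0
after  1: x0=0xce x1=0x8a x2=0xa7 x3=0xf6  N=1 Z=0
after  2: x0=0xce x1=0x8a x2=0xa7 x3=0xfe  N=1 Z=0
after  3: x0=0xce x1=0x8a x2=0xa7 x3=0x75  N=0 Z=0
-- IRQ taken; context saved, return-PC = 4 --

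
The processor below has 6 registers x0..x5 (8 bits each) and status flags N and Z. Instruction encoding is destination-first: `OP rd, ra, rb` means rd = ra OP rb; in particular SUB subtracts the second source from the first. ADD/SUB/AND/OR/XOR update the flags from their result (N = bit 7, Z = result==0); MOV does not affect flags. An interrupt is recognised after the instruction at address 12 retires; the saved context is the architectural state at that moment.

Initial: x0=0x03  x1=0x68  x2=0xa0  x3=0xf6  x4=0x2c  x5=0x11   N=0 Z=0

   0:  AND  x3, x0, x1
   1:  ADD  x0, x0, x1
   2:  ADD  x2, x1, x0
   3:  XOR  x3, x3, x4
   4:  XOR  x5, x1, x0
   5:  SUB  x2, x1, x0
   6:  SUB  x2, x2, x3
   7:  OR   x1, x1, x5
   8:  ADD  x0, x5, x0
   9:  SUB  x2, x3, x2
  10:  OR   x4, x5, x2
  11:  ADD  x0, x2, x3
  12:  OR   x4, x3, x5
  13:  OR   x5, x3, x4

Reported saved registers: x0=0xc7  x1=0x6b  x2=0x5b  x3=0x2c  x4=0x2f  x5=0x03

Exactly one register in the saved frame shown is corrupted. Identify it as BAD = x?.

after  0: x0=0x03 x1=0x68 x2=0xa0 x3=0x00 x4=0x2c x5=0x11  N=0 Z=1
after  1: x0=0x6b x1=0x68 x2=0xa0 x3=0x00 x4=0x2c x5=0x11  N=0 Z=0
after  2: x0=0x6b x1=0x68 x2=0xd3 x3=0x00 x4=0x2c x5=0x11  N=1 Z=0
after  3: x0=0x6b x1=0x68 x2=0xd3 x3=0x2c x4=0x2c x5=0x11  N=0 Z=0
after  4: x0=0x6b x1=0x68 x2=0xd3 x3=0x2c x4=0x2c x5=0x03  N=0 Z=0
after  5: x0=0x6b x1=0x68 x2=0xfd x3=0x2c x4=0x2c x5=0x03  N=1 Z=0
after  6: x0=0x6b x1=0x68 x2=0xd1 x3=0x2c x4=0x2c x5=0x03  N=1 Z=0
after  7: x0=0x6b x1=0x6b x2=0xd1 x3=0x2c x4=0x2c x5=0x03  N=0 Z=0
after  8: x0=0x6e x1=0x6b x2=0xd1 x3=0x2c x4=0x2c x5=0x03  N=0 Z=0
after  9: x0=0x6e x1=0x6b x2=0x5b x3=0x2c x4=0x2c x5=0x03  N=0 Z=0
after 10: x0=0x6e x1=0x6b x2=0x5b x3=0x2c x4=0x5b x5=0x03  N=0 Z=0
after 11: x0=0x87 x1=0x6b x2=0x5b x3=0x2c x4=0x5b x5=0x03  N=1 Z=0
after 12: x0=0x87 x1=0x6b x2=0x5b x3=0x2c x4=0x2f x5=0x03  N=0 Z=0
-- IRQ taken; context saved, return-PC = 13 --
mismatch: x0: reported 0xc7 vs actual 0x87

BAD = x0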